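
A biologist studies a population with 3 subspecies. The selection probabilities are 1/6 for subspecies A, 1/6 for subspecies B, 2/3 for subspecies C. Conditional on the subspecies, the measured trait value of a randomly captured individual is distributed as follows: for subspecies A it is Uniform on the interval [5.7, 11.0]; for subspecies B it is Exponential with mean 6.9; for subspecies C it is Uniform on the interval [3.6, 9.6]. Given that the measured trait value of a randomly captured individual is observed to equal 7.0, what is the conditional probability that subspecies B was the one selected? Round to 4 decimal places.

Likelihoods f(7.0 | ·): A: 0.188679; B: 0.0525487; C: 0.166667.
Posterior ∝ prior × likelihood. Numerator for B: 0.166667·0.0525487 = 0.00875812.
Normalizing constant: 0.166667·0.188679 + 0.166667·0.0525487 + 0.666667·0.166667 = 0.151316.
P(B | observation) = 0.00875812 / 0.151316 = 0.0578798.

0.0579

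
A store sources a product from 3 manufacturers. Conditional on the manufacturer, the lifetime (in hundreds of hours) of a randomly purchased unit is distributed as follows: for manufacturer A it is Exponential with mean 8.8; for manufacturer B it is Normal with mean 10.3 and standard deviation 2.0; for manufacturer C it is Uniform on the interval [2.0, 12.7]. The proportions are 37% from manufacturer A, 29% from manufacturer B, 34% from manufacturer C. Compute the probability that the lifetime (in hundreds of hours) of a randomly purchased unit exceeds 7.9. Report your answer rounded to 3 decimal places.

Conditional on each manufacturer, P(X > 7.9): A: 0.407495; B: 0.88493; C: 0.448598.
By total probability, P(X > 7.9) = 0.37·0.407495 + 0.29·0.88493 + 0.34·0.448598 = 0.559926.

0.560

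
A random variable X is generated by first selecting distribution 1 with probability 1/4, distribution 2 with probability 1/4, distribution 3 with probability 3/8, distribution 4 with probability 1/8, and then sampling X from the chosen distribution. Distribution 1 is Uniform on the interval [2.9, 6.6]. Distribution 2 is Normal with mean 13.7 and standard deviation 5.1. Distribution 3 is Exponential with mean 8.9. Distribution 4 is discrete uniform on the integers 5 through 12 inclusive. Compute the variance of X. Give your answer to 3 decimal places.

47.221

Per component, 1: μ=4.75, E[X²]=23.7033; 2: μ=13.7, E[X²]=213.7; 3: μ=8.9, E[X²]=158.42; 4: μ=8.5, E[X²]=77.5.
E[X] = 0.25·4.75 + 0.25·13.7 + 0.375·8.9 + 0.125·8.5 = 9.0125.
E[X²] = 0.25·23.7033 + 0.25·213.7 + 0.375·158.42 + 0.125·77.5 = 128.446.
Var(X) = E[X²] − (E[X])² = 128.446 − 81.2252 = 47.2207.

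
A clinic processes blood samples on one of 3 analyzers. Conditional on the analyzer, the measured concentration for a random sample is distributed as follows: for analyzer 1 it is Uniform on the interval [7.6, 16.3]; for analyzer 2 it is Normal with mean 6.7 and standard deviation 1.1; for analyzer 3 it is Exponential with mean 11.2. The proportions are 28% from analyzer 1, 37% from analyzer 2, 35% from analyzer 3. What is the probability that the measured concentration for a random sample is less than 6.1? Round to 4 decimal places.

Conditional on each analyzer, P(X < 6.1): 1: 0; 2: 0.29272; 3: 0.419951.
By total probability, P(X < 6.1) = 0.28·0 + 0.37·0.29272 + 0.35·0.419951 = 0.255289.

0.2553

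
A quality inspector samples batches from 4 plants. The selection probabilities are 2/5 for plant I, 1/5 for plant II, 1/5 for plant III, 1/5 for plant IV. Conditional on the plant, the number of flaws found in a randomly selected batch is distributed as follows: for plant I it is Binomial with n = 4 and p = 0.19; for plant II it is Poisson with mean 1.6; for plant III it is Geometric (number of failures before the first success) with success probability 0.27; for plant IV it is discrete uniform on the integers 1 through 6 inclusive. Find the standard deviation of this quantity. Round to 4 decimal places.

2.0809

Per component, I: μ=0.76, E[X²]=1.1932; II: μ=1.6, E[X²]=4.16; III: μ=2.7037, E[X²]=17.3237; IV: μ=3.5, E[X²]=15.1667.
E[X] = 0.4·0.76 + 0.2·1.6 + 0.2·2.7037 + 0.2·3.5 = 1.86474.
E[X²] = 0.4·1.1932 + 0.2·4.16 + 0.2·17.3237 + 0.2·15.1667 = 7.80736.
Var(X) = E[X²] − (E[X])² = 7.80736 − 3.47726 = 4.3301.
SD(X) = √4.3301 = 2.08089.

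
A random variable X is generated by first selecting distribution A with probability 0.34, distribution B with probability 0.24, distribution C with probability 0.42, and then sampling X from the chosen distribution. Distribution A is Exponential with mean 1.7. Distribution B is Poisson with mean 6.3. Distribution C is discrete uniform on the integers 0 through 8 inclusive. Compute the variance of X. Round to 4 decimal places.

8.3099

Per component, A: μ=1.7, E[X²]=5.78; B: μ=6.3, E[X²]=45.99; C: μ=4, E[X²]=22.6667.
E[X] = 0.34·1.7 + 0.24·6.3 + 0.42·4 = 3.77.
E[X²] = 0.34·5.78 + 0.24·45.99 + 0.42·22.6667 = 22.5228.
Var(X) = E[X²] − (E[X])² = 22.5228 − 14.2129 = 8.3099.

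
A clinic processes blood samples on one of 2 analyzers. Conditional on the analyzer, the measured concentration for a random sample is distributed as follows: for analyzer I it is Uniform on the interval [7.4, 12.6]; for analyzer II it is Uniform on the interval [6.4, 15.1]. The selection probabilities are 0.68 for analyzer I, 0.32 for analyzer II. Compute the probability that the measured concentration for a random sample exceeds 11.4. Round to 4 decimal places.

Conditional on each analyzer, P(X > 11.4): I: 0.230769; II: 0.425287.
By total probability, P(X > 11.4) = 0.68·0.230769 + 0.32·0.425287 = 0.293015.

0.2930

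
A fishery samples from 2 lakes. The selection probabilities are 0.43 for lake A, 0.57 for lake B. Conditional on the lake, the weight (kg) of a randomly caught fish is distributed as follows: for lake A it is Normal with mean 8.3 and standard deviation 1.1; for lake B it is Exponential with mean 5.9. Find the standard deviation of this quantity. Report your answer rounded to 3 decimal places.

4.666

Per component, A: μ=8.3, E[X²]=70.1; B: μ=5.9, E[X²]=69.62.
E[X] = 0.43·8.3 + 0.57·5.9 = 6.932.
E[X²] = 0.43·70.1 + 0.57·69.62 = 69.8264.
Var(X) = E[X²] − (E[X])² = 69.8264 − 48.0526 = 21.7738.
SD(X) = √21.7738 = 4.66624.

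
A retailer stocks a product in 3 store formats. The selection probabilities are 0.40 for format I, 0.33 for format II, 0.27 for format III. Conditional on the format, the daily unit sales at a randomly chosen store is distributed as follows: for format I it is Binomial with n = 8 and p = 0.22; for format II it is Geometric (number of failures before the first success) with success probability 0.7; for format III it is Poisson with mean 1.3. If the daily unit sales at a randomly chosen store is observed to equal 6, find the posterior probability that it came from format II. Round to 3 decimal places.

0.117

Likelihoods P(X=6 | ·): I: 0.00193145; II: 0.0005103; III: 0.00182703.
Posterior ∝ prior × likelihood. Numerator for II: 0.33·0.0005103 = 0.000168399.
Normalizing constant: 0.4·0.00193145 + 0.33·0.0005103 + 0.27·0.00182703 = 0.00143428.
P(II | observation) = 0.000168399 / 0.00143428 = 0.11741.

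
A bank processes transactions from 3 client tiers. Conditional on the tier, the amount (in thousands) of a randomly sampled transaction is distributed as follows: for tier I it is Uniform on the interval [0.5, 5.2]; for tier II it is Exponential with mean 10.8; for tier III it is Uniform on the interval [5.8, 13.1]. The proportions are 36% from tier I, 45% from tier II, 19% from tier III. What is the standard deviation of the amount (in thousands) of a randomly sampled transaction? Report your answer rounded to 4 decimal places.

8.2078

Per component, I: μ=2.85, E[X²]=9.96333; II: μ=10.8, E[X²]=233.28; III: μ=9.45, E[X²]=93.7433.
E[X] = 0.36·2.85 + 0.45·10.8 + 0.19·9.45 = 7.6815.
E[X²] = 0.36·9.96333 + 0.45·233.28 + 0.19·93.7433 = 126.374.
Var(X) = E[X²] − (E[X])² = 126.374 − 59.0054 = 67.3686.
SD(X) = √67.3686 = 8.20784.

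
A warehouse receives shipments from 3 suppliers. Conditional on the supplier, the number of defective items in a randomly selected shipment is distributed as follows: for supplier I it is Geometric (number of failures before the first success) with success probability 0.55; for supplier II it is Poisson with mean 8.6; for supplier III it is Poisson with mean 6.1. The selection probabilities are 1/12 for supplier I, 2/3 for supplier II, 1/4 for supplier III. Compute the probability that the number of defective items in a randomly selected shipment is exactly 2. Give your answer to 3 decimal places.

0.024

Conditional on each supplier, P(X = 2): I: 0.111375; II: 0.00680823; III: 0.0417286.
By total probability, P(X = 2) = 0.0833333·0.111375 + 0.666667·0.00680823 + 0.25·0.0417286 = 0.0242522.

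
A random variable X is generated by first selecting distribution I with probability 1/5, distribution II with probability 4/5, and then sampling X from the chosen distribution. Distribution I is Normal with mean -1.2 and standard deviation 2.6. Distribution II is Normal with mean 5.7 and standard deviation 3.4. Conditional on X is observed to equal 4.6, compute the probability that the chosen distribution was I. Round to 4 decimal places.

Likelihoods f(4.6 | ·): I: 0.012745; II: 0.111353.
Posterior ∝ prior × likelihood. Numerator for I: 0.2·0.012745 = 0.002549.
Normalizing constant: 0.2·0.012745 + 0.8·0.111353 = 0.0916314.
P(I | observation) = 0.002549 / 0.0916314 = 0.027818.

0.0278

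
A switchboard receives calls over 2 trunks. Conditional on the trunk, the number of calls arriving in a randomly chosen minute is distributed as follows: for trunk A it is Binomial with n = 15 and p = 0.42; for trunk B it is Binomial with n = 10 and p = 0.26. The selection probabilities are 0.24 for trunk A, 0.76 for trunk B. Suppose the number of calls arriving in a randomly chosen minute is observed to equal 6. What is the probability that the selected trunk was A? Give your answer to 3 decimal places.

Likelihoods P(X=6 | ·): A: 0.204057; B: 0.019453.
Posterior ∝ prior × likelihood. Numerator for A: 0.24·0.204057 = 0.0489737.
Normalizing constant: 0.24·0.204057 + 0.76·0.019453 = 0.063758.
P(A | observation) = 0.0489737 / 0.063758 = 0.768119.

0.768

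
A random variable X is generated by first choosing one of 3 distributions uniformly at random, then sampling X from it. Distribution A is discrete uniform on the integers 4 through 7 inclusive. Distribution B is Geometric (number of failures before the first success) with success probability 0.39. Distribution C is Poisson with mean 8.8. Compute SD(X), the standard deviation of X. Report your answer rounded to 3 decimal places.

Per component, A: μ=5.5, E[X²]=31.5; B: μ=1.5641, E[X²]=6.45694; C: μ=8.8, E[X²]=86.24.
E[X] = 0.333333·5.5 + 0.333333·1.5641 + 0.333333·8.8 = 5.28803.
E[X²] = 0.333333·31.5 + 0.333333·6.45694 + 0.333333·86.24 = 41.399.
Var(X) = E[X²] − (E[X])² = 41.399 − 27.9633 = 13.4357.
SD(X) = √13.4357 = 3.66547.

3.665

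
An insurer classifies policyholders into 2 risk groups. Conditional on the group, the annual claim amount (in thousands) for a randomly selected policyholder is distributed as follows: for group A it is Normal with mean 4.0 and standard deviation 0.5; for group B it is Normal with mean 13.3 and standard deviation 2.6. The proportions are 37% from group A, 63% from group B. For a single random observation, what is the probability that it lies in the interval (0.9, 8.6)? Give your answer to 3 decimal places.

0.392

Conditional on each group, P(0.9 < X < 8.6): A: 1; B: 0.0353263.
By total probability, P(0.9 < X < 8.6) = 0.37·1 + 0.63·0.0353263 = 0.392256.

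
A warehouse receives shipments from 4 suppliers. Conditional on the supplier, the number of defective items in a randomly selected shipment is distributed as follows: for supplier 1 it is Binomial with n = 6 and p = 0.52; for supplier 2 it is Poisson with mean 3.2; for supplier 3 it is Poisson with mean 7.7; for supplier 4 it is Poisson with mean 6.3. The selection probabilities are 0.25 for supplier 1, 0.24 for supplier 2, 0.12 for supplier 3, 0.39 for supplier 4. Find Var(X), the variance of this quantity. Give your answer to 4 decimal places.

7.7135

Per component, 1: μ=3.12, E[X²]=11.232; 2: μ=3.2, E[X²]=13.44; 3: μ=7.7, E[X²]=66.99; 4: μ=6.3, E[X²]=45.99.
E[X] = 0.25·3.12 + 0.24·3.2 + 0.12·7.7 + 0.39·6.3 = 4.929.
E[X²] = 0.25·11.232 + 0.24·13.44 + 0.12·66.99 + 0.39·45.99 = 32.0085.
Var(X) = E[X²] − (E[X])² = 32.0085 − 24.295 = 7.71346.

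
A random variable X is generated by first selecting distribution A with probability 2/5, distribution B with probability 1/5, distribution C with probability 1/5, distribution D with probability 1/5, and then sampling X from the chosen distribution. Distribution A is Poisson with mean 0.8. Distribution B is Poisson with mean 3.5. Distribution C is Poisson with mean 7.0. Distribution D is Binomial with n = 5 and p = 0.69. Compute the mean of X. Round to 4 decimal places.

3.1100

Component means — A: 0.8; B: 3.5; C: 7; D: 3.45.
E[X] = 0.4·0.8 + 0.2·3.5 + 0.2·7 + 0.2·3.45 = 3.11.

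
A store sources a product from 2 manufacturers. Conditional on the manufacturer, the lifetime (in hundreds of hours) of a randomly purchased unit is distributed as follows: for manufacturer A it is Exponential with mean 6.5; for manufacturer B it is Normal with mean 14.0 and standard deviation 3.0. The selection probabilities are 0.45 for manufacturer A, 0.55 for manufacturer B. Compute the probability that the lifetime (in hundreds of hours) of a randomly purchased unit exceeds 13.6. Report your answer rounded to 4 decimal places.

Conditional on each manufacturer, P(X > 13.6): A: 0.123402; B: 0.553035.
By total probability, P(X > 13.6) = 0.45·0.123402 + 0.55·0.553035 = 0.3597.

0.3597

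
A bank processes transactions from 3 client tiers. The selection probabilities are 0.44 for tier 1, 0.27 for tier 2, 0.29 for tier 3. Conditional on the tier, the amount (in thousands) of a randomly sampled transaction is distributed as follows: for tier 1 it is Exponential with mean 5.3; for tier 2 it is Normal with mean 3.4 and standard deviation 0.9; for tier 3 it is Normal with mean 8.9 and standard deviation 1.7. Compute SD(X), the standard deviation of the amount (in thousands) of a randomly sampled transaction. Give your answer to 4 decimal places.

4.2270

Per component, 1: μ=5.3, E[X²]=56.18; 2: μ=3.4, E[X²]=12.37; 3: μ=8.9, E[X²]=82.1.
E[X] = 0.44·5.3 + 0.27·3.4 + 0.29·8.9 = 5.831.
E[X²] = 0.44·56.18 + 0.27·12.37 + 0.29·82.1 = 51.8681.
Var(X) = E[X²] − (E[X])² = 51.8681 − 34.0006 = 17.8675.
SD(X) = √17.8675 = 4.227.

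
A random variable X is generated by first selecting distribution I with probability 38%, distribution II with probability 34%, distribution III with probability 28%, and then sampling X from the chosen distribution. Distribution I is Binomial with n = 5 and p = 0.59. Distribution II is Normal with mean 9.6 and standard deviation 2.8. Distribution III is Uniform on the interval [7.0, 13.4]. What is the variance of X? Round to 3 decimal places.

15.421

Per component, I: μ=2.95, E[X²]=9.912; II: μ=9.6, E[X²]=100; III: μ=10.2, E[X²]=107.453.
E[X] = 0.38·2.95 + 0.34·9.6 + 0.28·10.2 = 7.241.
E[X²] = 0.38·9.912 + 0.34·100 + 0.28·107.453 = 67.8535.
Var(X) = E[X²] − (E[X])² = 67.8535 − 52.4321 = 15.4214.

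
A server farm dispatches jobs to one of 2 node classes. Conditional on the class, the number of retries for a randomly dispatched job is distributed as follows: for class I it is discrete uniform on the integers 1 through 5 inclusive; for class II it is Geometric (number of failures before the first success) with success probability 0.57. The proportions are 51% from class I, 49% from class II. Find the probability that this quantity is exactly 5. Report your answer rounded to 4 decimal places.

Conditional on each class, P(X = 5): I: 0.2; II: 0.00837948.
By total probability, P(X = 5) = 0.51·0.2 + 0.49·0.00837948 = 0.106106.

0.1061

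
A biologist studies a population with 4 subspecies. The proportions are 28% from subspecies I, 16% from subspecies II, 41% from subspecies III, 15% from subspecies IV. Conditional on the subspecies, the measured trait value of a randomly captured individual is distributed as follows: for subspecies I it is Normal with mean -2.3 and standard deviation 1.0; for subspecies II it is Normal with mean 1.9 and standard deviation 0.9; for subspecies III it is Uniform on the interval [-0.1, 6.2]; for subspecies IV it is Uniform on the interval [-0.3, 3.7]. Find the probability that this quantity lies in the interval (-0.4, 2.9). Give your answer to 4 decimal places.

Conditional on each subspecies, P(-0.4 < X < 2.9): I: 0.0287165; II: 0.861439; III: 0.47619; IV: 0.8.
By total probability, P(-0.4 < X < 2.9) = 0.28·0.0287165 + 0.16·0.861439 + 0.41·0.47619 + 0.15·0.8 = 0.461109.

0.4611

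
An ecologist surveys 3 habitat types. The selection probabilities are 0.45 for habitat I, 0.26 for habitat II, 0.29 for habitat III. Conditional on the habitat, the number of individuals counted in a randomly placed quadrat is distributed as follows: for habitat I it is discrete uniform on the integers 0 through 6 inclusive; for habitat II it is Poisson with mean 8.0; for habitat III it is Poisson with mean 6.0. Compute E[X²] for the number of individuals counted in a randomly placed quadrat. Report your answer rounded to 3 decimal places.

For each component E[X²] = Var + (mean)², giving I: 13; II: 72; III: 42.
Overall E[X²] = 0.45·13 + 0.26·72 + 0.29·42 = 36.75.

36.750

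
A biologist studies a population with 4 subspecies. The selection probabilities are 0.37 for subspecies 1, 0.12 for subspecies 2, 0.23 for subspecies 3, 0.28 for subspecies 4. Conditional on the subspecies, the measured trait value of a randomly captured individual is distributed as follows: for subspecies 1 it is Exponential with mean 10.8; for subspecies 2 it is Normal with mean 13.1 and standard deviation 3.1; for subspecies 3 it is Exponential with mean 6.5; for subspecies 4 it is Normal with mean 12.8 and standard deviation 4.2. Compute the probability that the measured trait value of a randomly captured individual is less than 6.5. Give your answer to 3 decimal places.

0.333

Conditional on each subspecies, P(X < 6.5): 1: 0.452204; 2: 0.0166258; 3: 0.632121; 4: 0.0668072.
By total probability, P(X < 6.5) = 0.37·0.452204 + 0.12·0.0166258 + 0.23·0.632121 + 0.28·0.0668072 = 0.333404.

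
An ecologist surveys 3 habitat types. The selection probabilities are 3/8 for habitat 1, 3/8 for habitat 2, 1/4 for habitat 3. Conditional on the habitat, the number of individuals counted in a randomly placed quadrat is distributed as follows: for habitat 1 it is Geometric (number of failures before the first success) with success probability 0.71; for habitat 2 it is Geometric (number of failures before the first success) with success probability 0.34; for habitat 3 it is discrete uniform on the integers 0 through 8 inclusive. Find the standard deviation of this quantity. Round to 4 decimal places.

Per component, 1: μ=0.408451, E[X²]=0.742115; 2: μ=1.94118, E[X²]=9.47751; 3: μ=4, E[X²]=22.6667.
E[X] = 0.375·0.408451 + 0.375·1.94118 + 0.25·4 = 1.88111.
E[X²] = 0.375·0.742115 + 0.375·9.47751 + 0.25·22.6667 = 9.49903.
Var(X) = E[X²] − (E[X])² = 9.49903 − 3.53858 = 5.96045.
SD(X) = √5.96045 = 2.4414.

2.4414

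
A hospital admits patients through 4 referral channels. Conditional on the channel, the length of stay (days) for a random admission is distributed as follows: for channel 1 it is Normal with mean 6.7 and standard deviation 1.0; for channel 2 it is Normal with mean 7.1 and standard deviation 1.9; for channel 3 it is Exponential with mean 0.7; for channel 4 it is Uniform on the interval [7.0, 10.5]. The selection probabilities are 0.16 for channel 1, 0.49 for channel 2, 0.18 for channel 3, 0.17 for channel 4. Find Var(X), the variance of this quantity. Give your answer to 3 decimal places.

Per component, 1: μ=6.7, E[X²]=45.89; 2: μ=7.1, E[X²]=54.02; 3: μ=0.7, E[X²]=0.98; 4: μ=8.75, E[X²]=77.5833.
E[X] = 0.16·6.7 + 0.49·7.1 + 0.18·0.7 + 0.17·8.75 = 6.1645.
E[X²] = 0.16·45.89 + 0.49·54.02 + 0.18·0.98 + 0.17·77.5833 = 47.1778.
Var(X) = E[X²] − (E[X])² = 47.1778 − 38.0011 = 9.17671.

9.177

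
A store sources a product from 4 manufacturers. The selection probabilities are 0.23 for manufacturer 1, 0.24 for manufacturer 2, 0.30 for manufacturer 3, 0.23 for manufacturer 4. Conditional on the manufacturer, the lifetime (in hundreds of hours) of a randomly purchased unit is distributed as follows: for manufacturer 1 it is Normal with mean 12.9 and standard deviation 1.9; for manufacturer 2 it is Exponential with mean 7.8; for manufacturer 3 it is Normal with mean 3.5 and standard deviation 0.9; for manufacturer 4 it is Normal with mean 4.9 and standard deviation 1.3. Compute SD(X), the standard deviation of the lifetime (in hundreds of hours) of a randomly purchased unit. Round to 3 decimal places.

Per component, 1: μ=12.9, E[X²]=170.02; 2: μ=7.8, E[X²]=121.68; 3: μ=3.5, E[X²]=13.06; 4: μ=4.9, E[X²]=25.7.
E[X] = 0.23·12.9 + 0.24·7.8 + 0.3·3.5 + 0.23·4.9 = 7.016.
E[X²] = 0.23·170.02 + 0.24·121.68 + 0.3·13.06 + 0.23·25.7 = 78.1368.
Var(X) = E[X²] − (E[X])² = 78.1368 − 49.2243 = 28.9125.
SD(X) = √28.9125 = 5.37704.

5.377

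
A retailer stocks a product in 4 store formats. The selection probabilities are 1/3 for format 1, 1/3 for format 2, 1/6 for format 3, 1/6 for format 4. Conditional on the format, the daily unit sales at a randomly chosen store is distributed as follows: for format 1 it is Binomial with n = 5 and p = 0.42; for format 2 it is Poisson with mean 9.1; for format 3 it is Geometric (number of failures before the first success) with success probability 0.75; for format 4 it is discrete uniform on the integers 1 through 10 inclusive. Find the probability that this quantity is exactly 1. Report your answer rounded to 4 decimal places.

0.1275

Conditional on each format, P(X = 1): 1: 0.237646; 2: 0.00101616; 3: 0.1875; 4: 0.1.
By total probability, P(X = 1) = 0.333333·0.237646 + 0.333333·0.00101616 + 0.166667·0.1875 + 0.166667·0.1 = 0.127471.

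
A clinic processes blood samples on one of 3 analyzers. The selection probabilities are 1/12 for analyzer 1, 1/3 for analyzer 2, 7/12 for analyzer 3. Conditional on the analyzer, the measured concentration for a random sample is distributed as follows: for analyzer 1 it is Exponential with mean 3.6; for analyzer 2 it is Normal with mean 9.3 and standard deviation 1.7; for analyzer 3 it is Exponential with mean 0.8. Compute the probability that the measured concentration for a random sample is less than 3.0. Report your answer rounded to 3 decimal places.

0.617

Conditional on each analyzer, P(X < 3.0): 1: 0.565402; 2: 0.000105328; 3: 0.976482.
By total probability, P(X < 3.0) = 0.0833333·0.565402 + 0.333333·0.000105328 + 0.583333·0.976482 = 0.616767.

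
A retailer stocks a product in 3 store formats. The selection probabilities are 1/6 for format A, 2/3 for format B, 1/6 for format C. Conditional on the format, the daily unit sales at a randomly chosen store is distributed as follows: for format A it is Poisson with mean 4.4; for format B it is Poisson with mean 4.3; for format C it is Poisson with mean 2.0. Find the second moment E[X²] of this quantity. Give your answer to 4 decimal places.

For each component E[X²] = Var + (mean)², giving A: 23.76; B: 22.79; C: 6.
Overall E[X²] = 0.166667·23.76 + 0.666667·22.79 + 0.166667·6 = 20.1533.

20.1533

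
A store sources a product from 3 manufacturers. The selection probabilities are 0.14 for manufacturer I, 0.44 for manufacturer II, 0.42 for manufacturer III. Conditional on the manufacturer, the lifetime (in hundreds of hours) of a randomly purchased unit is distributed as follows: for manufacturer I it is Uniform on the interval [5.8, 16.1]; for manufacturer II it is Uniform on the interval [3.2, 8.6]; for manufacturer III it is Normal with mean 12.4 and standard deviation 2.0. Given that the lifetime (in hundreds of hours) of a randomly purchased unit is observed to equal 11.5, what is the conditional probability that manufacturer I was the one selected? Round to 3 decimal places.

Likelihoods f(11.5 | ·): I: 0.0970874; II: 0; III: 0.180263.
Posterior ∝ prior × likelihood. Numerator for I: 0.14·0.0970874 = 0.0135922.
Normalizing constant: 0.14·0.0970874 + 0.44·0 + 0.42·0.180263 = 0.0893029.
P(I | observation) = 0.0135922 / 0.0893029 = 0.152204.

0.152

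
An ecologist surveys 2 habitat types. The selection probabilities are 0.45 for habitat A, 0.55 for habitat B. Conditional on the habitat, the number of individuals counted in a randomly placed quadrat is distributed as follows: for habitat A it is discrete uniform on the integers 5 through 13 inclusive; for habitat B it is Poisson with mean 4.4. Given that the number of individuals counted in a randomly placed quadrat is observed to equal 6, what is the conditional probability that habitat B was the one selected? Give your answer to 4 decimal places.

Likelihoods P(X=6 | ·): A: 0.111111; B: 0.123734.
Posterior ∝ prior × likelihood. Numerator for B: 0.55·0.123734 = 0.0680535.
Normalizing constant: 0.45·0.111111 + 0.55·0.123734 = 0.118054.
P(B | observation) = 0.0680535 / 0.118054 = 0.576463.

0.5765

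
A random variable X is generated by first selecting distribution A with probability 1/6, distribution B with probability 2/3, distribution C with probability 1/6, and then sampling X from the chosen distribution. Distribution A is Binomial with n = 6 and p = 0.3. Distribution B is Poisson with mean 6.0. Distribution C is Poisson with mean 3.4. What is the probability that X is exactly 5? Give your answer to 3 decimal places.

0.130

Conditional on each component, P(X = 5): A: 0.010206; B: 0.160623; C: 0.126361.
By total probability, P(X = 5) = 0.166667·0.010206 + 0.666667·0.160623 + 0.166667·0.126361 = 0.129843.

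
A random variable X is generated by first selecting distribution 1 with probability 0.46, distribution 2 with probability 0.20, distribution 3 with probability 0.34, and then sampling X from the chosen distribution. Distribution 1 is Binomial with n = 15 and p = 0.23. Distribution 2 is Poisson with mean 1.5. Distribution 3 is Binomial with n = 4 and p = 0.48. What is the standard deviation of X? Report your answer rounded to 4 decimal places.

1.6092

Per component, 1: μ=3.45, E[X²]=14.559; 2: μ=1.5, E[X²]=3.75; 3: μ=1.92, E[X²]=4.6848.
E[X] = 0.46·3.45 + 0.2·1.5 + 0.34·1.92 = 2.5398.
E[X²] = 0.46·14.559 + 0.2·3.75 + 0.34·4.6848 = 9.03997.
Var(X) = E[X²] − (E[X])² = 9.03997 − 6.45058 = 2.58939.
SD(X) = √2.58939 = 1.60916.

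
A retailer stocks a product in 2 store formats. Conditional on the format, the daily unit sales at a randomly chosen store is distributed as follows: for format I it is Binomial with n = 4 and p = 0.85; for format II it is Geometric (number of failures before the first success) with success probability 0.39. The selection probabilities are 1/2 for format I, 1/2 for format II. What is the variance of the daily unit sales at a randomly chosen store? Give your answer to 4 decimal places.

Per component, I: μ=3.4, E[X²]=12.07; II: μ=1.5641, E[X²]=6.45694.
E[X] = 0.5·3.4 + 0.5·1.5641 = 2.48205.
E[X²] = 0.5·12.07 + 0.5·6.45694 = 9.26347.
Var(X) = E[X²] − (E[X])² = 9.26347 − 6.16058 = 3.10289.

3.1029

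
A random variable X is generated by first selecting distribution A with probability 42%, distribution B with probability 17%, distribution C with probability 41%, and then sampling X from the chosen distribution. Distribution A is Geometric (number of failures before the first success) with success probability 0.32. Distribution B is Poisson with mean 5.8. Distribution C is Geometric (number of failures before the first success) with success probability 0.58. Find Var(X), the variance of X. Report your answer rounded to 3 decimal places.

7.385

Per component, A: μ=2.125, E[X²]=11.1562; B: μ=5.8, E[X²]=39.44; C: μ=0.724138, E[X²]=1.77289.
E[X] = 0.42·2.125 + 0.17·5.8 + 0.41·0.724138 = 2.1754.
E[X²] = 0.42·11.1562 + 0.17·39.44 + 0.41·1.77289 = 12.1173.
Var(X) = E[X²] − (E[X])² = 12.1173 − 4.73235 = 7.38496.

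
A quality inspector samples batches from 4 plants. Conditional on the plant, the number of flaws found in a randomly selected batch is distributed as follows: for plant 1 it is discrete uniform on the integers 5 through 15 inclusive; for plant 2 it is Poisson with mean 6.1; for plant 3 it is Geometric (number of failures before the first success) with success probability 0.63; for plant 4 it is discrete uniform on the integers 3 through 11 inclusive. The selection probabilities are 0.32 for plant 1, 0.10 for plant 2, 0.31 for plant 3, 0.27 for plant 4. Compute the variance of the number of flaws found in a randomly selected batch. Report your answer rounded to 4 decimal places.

20.3582

Per component, 1: μ=10, E[X²]=110; 2: μ=6.1, E[X²]=43.31; 3: μ=0.587302, E[X²]=1.27715; 4: μ=7, E[X²]=55.6667.
E[X] = 0.32·10 + 0.1·6.1 + 0.31·0.587302 + 0.27·7 = 5.88206.
E[X²] = 0.32·110 + 0.1·43.31 + 0.31·1.27715 + 0.27·55.6667 = 54.9569.
Var(X) = E[X²] − (E[X])² = 54.9569 − 34.5987 = 20.3582.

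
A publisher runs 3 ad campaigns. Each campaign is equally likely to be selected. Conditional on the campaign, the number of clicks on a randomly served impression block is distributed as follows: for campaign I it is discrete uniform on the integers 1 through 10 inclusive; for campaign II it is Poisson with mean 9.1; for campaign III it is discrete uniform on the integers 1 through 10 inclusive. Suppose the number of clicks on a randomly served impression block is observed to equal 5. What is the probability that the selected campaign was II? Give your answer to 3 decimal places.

0.225

Likelihoods P(X=5 | ·): I: 0.1; II: 0.0580692; III: 0.1.
Posterior ∝ prior × likelihood. Numerator for II: 0.333333·0.0580692 = 0.0193564.
Normalizing constant: 0.333333·0.1 + 0.333333·0.0580692 + 0.333333·0.1 = 0.0860231.
P(II | observation) = 0.0193564 / 0.0860231 = 0.225014.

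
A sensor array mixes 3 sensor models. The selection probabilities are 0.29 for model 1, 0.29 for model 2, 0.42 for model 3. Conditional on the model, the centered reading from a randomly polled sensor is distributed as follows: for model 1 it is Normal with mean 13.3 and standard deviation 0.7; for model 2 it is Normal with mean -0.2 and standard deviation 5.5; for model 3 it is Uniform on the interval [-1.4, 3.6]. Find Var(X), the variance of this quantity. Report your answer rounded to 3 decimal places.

43.451

Per component, 1: μ=13.3, E[X²]=177.38; 2: μ=-0.2, E[X²]=30.29; 3: μ=1.1, E[X²]=3.29333.
E[X] = 0.29·13.3 + 0.29·-0.2 + 0.42·1.1 = 4.261.
E[X²] = 0.29·177.38 + 0.29·30.29 + 0.42·3.29333 = 61.6075.
Var(X) = E[X²] − (E[X])² = 61.6075 − 18.1561 = 43.4514.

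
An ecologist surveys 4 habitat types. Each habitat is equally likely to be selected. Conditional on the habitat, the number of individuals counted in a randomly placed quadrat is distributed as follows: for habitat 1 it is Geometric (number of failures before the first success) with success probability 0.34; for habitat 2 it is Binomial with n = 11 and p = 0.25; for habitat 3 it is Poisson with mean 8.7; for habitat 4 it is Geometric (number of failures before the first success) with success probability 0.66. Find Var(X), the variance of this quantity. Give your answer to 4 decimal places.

14.0480

Per component, 1: μ=1.94118, E[X²]=9.47751; 2: μ=2.75, E[X²]=9.625; 3: μ=8.7, E[X²]=84.39; 4: μ=0.515152, E[X²]=1.04591.
E[X] = 0.25·1.94118 + 0.25·2.75 + 0.25·8.7 + 0.25·0.515152 = 3.47658.
E[X²] = 0.25·9.47751 + 0.25·9.625 + 0.25·84.39 + 0.25·1.04591 = 26.1346.
Var(X) = E[X²] − (E[X])² = 26.1346 − 12.0866 = 14.048.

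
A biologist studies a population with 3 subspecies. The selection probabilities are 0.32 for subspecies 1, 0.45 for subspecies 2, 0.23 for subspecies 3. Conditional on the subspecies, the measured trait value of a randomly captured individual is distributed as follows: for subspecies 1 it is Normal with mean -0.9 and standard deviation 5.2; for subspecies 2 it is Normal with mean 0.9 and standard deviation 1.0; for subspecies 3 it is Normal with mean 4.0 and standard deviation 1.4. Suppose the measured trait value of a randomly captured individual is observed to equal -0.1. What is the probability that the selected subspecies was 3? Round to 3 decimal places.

Likelihoods f(-0.1 | ·): 1: 0.0758171; 2: 0.241971; 3: 0.00391212.
Posterior ∝ prior × likelihood. Numerator for 3: 0.23·0.00391212 = 0.000899787.
Normalizing constant: 0.32·0.0758171 + 0.45·0.241971 + 0.23·0.00391212 = 0.134048.
P(3 | observation) = 0.000899787 / 0.134048 = 0.00671242.

0.007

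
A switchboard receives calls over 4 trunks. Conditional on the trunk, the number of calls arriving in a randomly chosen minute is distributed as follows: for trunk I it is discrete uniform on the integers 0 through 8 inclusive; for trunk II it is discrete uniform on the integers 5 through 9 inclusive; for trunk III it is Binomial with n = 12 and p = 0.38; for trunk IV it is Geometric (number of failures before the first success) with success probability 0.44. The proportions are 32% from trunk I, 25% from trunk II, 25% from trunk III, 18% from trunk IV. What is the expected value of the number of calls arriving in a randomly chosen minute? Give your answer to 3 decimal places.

4.399

Component means — I: 4; II: 7; III: 4.56; IV: 1.27273.
E[X] = 0.32·4 + 0.25·7 + 0.25·4.56 + 0.18·1.27273 = 4.39909.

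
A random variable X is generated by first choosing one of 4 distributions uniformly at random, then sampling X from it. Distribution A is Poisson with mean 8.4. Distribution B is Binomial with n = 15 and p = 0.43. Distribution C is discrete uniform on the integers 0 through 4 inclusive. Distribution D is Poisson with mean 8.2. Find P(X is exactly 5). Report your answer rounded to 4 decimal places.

0.0808

Conditional on each component, P(X = 5): A: 0.0783685; B: 0.159826; C: 0; D: 0.0848542.
By total probability, P(X = 5) = 0.25·0.0783685 + 0.25·0.159826 + 0.25·0 + 0.25·0.0848542 = 0.0807621.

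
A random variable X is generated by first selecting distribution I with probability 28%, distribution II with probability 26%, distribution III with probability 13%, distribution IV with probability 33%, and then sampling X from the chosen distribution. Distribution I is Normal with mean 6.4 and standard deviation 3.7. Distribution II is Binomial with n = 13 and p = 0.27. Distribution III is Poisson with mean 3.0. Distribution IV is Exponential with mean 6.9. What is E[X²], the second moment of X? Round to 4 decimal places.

52.1540

For each component E[X²] = Var + (mean)², giving I: 54.65; II: 14.8824; III: 12; IV: 95.22.
Overall E[X²] = 0.28·54.65 + 0.26·14.8824 + 0.13·12 + 0.33·95.22 = 52.154.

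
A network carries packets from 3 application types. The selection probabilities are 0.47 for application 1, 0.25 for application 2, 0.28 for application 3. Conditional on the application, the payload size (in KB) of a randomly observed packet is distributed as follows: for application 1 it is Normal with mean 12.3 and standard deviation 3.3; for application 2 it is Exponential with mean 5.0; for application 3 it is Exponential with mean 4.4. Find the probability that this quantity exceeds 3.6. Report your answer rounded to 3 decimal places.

Conditional on each application, P(X > 3.6): 1: 0.99581; 2: 0.486752; 3: 0.441233.
By total probability, P(X > 3.6) = 0.47·0.99581 + 0.25·0.486752 + 0.28·0.441233 = 0.713264.

0.713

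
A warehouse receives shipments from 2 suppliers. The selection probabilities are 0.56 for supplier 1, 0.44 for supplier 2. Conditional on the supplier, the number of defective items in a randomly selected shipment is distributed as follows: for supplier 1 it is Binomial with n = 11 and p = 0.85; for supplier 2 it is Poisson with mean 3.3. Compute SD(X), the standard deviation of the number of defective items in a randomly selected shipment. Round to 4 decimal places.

3.3550

Per component, 1: μ=9.35, E[X²]=88.825; 2: μ=3.3, E[X²]=14.19.
E[X] = 0.56·9.35 + 0.44·3.3 = 6.688.
E[X²] = 0.56·88.825 + 0.44·14.19 = 55.9856.
Var(X) = E[X²] − (E[X])² = 55.9856 − 44.7293 = 11.2563.
SD(X) = √11.2563 = 3.35503.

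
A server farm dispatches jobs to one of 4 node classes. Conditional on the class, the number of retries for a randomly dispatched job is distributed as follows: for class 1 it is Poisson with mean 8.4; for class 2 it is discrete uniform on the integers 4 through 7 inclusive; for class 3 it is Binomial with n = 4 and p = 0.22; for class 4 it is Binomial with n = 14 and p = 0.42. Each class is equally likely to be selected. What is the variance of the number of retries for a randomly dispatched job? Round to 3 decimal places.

Per component, 1: μ=8.4, E[X²]=78.96; 2: μ=5.5, E[X²]=31.5; 3: μ=0.88, E[X²]=1.4608; 4: μ=5.88, E[X²]=37.9848.
E[X] = 0.25·8.4 + 0.25·5.5 + 0.25·0.88 + 0.25·5.88 = 5.165.
E[X²] = 0.25·78.96 + 0.25·31.5 + 0.25·1.4608 + 0.25·37.9848 = 37.4764.
Var(X) = E[X²] − (E[X])² = 37.4764 − 26.6772 = 10.7992.

10.799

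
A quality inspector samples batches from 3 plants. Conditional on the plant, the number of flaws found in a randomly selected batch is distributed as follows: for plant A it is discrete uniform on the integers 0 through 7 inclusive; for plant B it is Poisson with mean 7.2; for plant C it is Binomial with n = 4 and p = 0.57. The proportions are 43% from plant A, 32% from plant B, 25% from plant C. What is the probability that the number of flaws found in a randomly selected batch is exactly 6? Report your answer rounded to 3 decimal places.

Conditional on each plant, P(X = 6): A: 0.125; B: 0.144458; C: 0.
By total probability, P(X = 6) = 0.43·0.125 + 0.32·0.144458 + 0.25·0 = 0.0999766.

0.100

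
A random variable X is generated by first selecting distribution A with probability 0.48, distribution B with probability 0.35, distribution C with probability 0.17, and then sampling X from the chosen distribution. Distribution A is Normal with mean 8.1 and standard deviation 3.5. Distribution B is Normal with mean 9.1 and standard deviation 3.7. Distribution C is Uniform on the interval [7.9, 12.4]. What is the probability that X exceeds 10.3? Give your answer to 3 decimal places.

0.337

Conditional on each component, P(X > 10.3): A: 0.264815; B: 0.372846; C: 0.466667.
By total probability, P(X > 10.3) = 0.48·0.264815 + 0.35·0.372846 + 0.17·0.466667 = 0.336941.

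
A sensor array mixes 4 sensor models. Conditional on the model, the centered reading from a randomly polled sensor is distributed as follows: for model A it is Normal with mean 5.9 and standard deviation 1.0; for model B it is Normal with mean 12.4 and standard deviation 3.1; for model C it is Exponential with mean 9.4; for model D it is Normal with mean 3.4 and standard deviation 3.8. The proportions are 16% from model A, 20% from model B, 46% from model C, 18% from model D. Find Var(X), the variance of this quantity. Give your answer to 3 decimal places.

54.485

Per component, A: μ=5.9, E[X²]=35.81; B: μ=12.4, E[X²]=163.37; C: μ=9.4, E[X²]=176.72; D: μ=3.4, E[X²]=26.
E[X] = 0.16·5.9 + 0.2·12.4 + 0.46·9.4 + 0.18·3.4 = 8.36.
E[X²] = 0.16·35.81 + 0.2·163.37 + 0.46·176.72 + 0.18·26 = 124.375.
Var(X) = E[X²] − (E[X])² = 124.375 − 69.8896 = 54.4852.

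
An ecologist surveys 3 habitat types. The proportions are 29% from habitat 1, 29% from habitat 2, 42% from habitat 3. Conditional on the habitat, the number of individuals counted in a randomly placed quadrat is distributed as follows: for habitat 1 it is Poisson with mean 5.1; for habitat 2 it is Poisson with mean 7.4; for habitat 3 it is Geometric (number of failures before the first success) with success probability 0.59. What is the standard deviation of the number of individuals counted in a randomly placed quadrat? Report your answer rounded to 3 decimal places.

Per component, 1: μ=5.1, E[X²]=31.11; 2: μ=7.4, E[X²]=62.16; 3: μ=0.694915, E[X²]=1.66073.
E[X] = 0.29·5.1 + 0.29·7.4 + 0.42·0.694915 = 3.91686.
E[X²] = 0.29·31.11 + 0.29·62.16 + 0.42·1.66073 = 27.7458.
Var(X) = E[X²] − (E[X])² = 27.7458 − 15.3418 = 12.404.
SD(X) = √12.404 = 3.52193.

3.522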